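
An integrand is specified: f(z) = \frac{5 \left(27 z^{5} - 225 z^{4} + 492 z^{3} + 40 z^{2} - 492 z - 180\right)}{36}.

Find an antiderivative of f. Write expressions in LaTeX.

An antiderivative is F(z) = \frac{5 z^{6}}{8} - \frac{25 z^{5}}{4} + \frac{205 z^{4}}{12} + \frac{50 z^{3}}{27} - \frac{205 z^{2}}{6} - 25 z.

f matches the chain-rule pattern g'(h)*h' with inner function h(z) = \frac{z^{2}}{2} - \frac{5 z}{3} - 1; substituting u = h(z) collapses the integral.
Check: d/dz[\frac{5 z^{6}}{8} - \frac{25 z^{5}}{4} + \frac{205 z^{4}}{12} + \frac{50 z^{3}}{27} - \frac{205 z^{2}}{6} - 25 z] = \frac{15 z^{5}}{4} - \frac{125 z^{4}}{4} + \frac{205 z^{3}}{3} + \frac{50 z^{2}}{9} - \frac{205 z}{3} - 25, which equals f(z).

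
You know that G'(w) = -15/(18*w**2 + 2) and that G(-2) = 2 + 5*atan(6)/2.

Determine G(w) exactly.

G(w) = -(5*atan(3*w) - 4)/2

Any candidate G(w) must reproduce the stated G'(w) exactly.
A general antiderivative is -5*atan(3*w)/2 + C.
The condition gives C = 2 + 5*atan(6)/2 - (5*atan(6)/2) = 2.
So G(w) = -(5*atan(3*w) - 4)/2.
Check: d/dw[-(5*atan(3*w) - 4)/2] = -15/(18*w**2 + 2) = G'(w).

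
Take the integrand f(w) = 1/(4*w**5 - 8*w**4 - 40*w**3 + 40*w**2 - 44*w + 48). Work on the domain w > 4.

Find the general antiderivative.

F(w) = log(w - 4)/1428 - log(w - 1)/96 + log(w + 3)/1120 + 3*log(w**2 + 1)/680 + 7*atan(w)/680 + C

The denominator factors as 4*(w - 4)*(w - 1)*(w + 3)*(w**2 + 1); partial fractions split f into directly integrable pieces: (6*w + 7)/(680*(w**2 + 1)) + 1/(1120*(w + 3)) - 1/(96*(w - 1)) + 1/(1428*(w - 4)).
Check: d/dw[log(w - 4)/1428 - log(w - 1)/96 + log(w + 3)/1120 + 3*log(w**2 + 1)/680 + 7*atan(w)/680] = 1/(4*w**5 - 8*w**4 - 40*w**3 + 40*w**2 - 44*w + 48) = f(w).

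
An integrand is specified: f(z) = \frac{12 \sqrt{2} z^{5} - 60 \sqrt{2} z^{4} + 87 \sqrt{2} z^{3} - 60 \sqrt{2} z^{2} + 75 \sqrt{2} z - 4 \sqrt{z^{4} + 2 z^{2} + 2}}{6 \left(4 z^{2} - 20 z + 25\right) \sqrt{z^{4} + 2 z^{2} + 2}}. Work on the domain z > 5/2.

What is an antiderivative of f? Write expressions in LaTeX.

An antiderivative F(z) passes only if d/dz[F] lands on f(z) exactly.
Check: d/dz[\frac{3 \sqrt{2} \left(2 z - 5\right) \sqrt{z^{4} + 2 z^{2} + 2} + 4}{12 \left(2 z - 5\right)}] = \frac{12 \sqrt{2} z^{5} - 60 \sqrt{2} z^{4} + 87 \sqrt{2} z^{3} - 60 \sqrt{2} z^{2} + 75 \sqrt{2} z - 4 \sqrt{z^{4} + 2 z^{2} + 2}}{24 z^{2} \sqrt{z^{4} + 2 z^{2} + 2} - 120 z \sqrt{z^{4} + 2 z^{2} + 2} + 150 \sqrt{z^{4} + 2 z^{2} + 2}}, which equals f(z).

An antiderivative is F(z) = \frac{3 \sqrt{2} \left(2 z - 5\right) \sqrt{z^{4} + 2 z^{2} + 2} + 4}{12 \left(2 z - 5\right)}.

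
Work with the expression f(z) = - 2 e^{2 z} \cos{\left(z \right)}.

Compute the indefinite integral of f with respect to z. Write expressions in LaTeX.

Any candidate F(z) must reproduce f(z) exactly when differentiated.
Check: d/dz[- \frac{2 \left(\sin{\left(z \right)} + 2 \cos{\left(z \right)}\right) e^{2 z}}{5}] = - 2 e^{2 z} \cos{\left(z \right)} = f(z).

F(z) = - \frac{2 \left(\sin{\left(z \right)} + 2 \cos{\left(z \right)}\right) e^{2 z}}{5} + C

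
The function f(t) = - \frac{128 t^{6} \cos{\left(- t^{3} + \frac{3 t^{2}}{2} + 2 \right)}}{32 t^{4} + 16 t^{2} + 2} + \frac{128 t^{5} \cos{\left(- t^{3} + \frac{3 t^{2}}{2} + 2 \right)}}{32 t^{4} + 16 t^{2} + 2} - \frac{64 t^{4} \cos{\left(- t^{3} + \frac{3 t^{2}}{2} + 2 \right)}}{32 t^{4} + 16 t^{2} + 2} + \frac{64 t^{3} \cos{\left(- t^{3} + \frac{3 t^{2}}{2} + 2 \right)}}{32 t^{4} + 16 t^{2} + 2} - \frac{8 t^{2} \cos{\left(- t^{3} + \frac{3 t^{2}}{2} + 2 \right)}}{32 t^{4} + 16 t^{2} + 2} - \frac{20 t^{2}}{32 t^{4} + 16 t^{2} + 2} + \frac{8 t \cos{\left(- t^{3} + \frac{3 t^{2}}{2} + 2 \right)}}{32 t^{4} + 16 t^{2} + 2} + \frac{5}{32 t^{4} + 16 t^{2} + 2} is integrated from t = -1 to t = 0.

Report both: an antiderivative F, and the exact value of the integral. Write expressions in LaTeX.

Antiderivative: F(t) = \frac{32 t^{2} \sin{\left(- t^{3} + \frac{3 t^{2}}{2} + 2 \right)} + 15 t + 8 \sin{\left(- t^{3} + \frac{3 t^{2}}{2} + 2 \right)}}{6 \left(4 t^{2} + 1\right)}; value = \frac{1}{2} + \frac{4 \sin{\left(2 \right)}}{3} - \frac{4 \sin{\left(\frac{9}{2} \right)}}{3}

Integrate term by term and add the pieces.
F(t) = \frac{32 t^{2} \sin{\left(- t^{3} + \frac{3 t^{2}}{2} + 2 \right)} + 15 t + 8 \sin{\left(- t^{3} + \frac{3 t^{2}}{2} + 2 \right)}}{6 \left(4 t^{2} + 1\right)} is an antiderivative of f.
Check: d/dt[\frac{32 t^{2} \sin{\left(- t^{3} + \frac{3 t^{2}}{2} + 2 \right)} + 15 t + 8 \sin{\left(- t^{3} + \frac{3 t^{2}}{2} + 2 \right)}}{6 \left(4 t^{2} + 1\right)}] = \frac{- 128 t^{6} \cos{\left(- t^{3} + \frac{3 t^{2}}{2} + 2 \right)} + 128 t^{5} \cos{\left(- t^{3} + \frac{3 t^{2}}{2} + 2 \right)} - 64 t^{4} \cos{\left(- t^{3} + \frac{3 t^{2}}{2} + 2 \right)} + 64 t^{3} \cos{\left(- t^{3} + \frac{3 t^{2}}{2} + 2 \right)} - 8 t^{2} \cos{\left(- t^{3} + \frac{3 t^{2}}{2} + 2 \right)} - 20 t^{2} + 8 t \cos{\left(- t^{3} + \frac{3 t^{2}}{2} + 2 \right)} + 5}{32 t^{4} + 16 t^{2} + 2}, which equals f(t).
F(0) = \frac{4 \sin{\left(2 \right)}}{3}; F(-1) = \frac{4 \sin{\left(\frac{9}{2} \right)}}{3} - \frac{1}{2}.
Integral = F(0) - F(-1) = \frac{1}{2} + \frac{4 \sin{\left(2 \right)}}{3} - \frac{4 \sin{\left(\frac{9}{2} \right)}}{3}.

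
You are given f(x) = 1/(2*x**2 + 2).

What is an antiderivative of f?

Whatever form F(x) takes, F'(x) = f(x) is non-negotiable.
Check: d/dx[atan(x)/2] = 1/(2*x**2 + 2) = f(x).

An antiderivative is F(x) = atan(x)/2.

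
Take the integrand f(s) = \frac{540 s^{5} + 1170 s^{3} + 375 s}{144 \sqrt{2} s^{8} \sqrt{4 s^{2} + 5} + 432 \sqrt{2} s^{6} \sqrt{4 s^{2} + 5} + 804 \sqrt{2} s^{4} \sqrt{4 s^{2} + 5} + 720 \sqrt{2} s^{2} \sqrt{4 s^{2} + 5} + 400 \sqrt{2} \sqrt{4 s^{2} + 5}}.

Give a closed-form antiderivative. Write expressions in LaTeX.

Recognize the product-rule pattern: f = u'v + uv' with u = - \frac{5 \sqrt{2 s^{2} + \frac{5}{2}}}{16}, v = \frac{1}{s^{4} + \frac{3 s^{2}}{2} + \frac{5}{3}}, so integration by parts undoes it.
Check: d/ds[- \frac{5 \sqrt{2 s^{2} + \frac{5}{2}}}{16 s^{4} + 24 s^{2} + \frac{80}{3}}] = \frac{540 s^{5} + 1170 s^{3} + 375 s}{144 \sqrt{2} s^{8} \sqrt{4 s^{2} + 5} + 432 \sqrt{2} s^{6} \sqrt{4 s^{2} + 5} + 804 \sqrt{2} s^{4} \sqrt{4 s^{2} + 5} + 720 \sqrt{2} s^{2} \sqrt{4 s^{2} + 5} + 400 \sqrt{2} \sqrt{4 s^{2} + 5}} = f(s).

An antiderivative is F(s) = - \frac{5 \sqrt{2 s^{2} + \frac{5}{2}}}{16 s^{4} + 24 s^{2} + \frac{80}{3}}.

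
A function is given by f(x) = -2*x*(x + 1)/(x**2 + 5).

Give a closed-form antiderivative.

An antiderivative is F(x) = -2*x - log(x**2 + 5) + 2*sqrt(5)*atan(sqrt(5)*x/5).

A candidate is checked by its d/dx: the result must match f(x).
Check: d/dx[-2*x - log(x**2 + 5) + 2*sqrt(5)*atan(sqrt(5)*x/5)] = (-2*x**2 - 2*x)/(x**2 + 5), which equals f(x).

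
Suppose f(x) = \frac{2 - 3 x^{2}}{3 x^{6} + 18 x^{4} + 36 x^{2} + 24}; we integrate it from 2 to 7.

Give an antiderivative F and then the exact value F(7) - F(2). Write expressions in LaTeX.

Antiderivative: F(x) = \frac{x}{3 x^{4} + 12 x^{2} + 12}; value = - \frac{275}{15606}

Recognize the product-rule pattern: f = u'v + uv' with u = \frac{x}{3}, v = \frac{1}{x^{4} + 4 x^{2} + 4}, so integration by parts undoes it.
F(x) = \frac{x}{3 x^{4} + 12 x^{2} + 12} is an antiderivative of f.
Check: d/dx[\frac{x}{3 x^{4} + 12 x^{2} + 12}] = \frac{2 - 3 x^{2}}{3 x^{6} + 18 x^{4} + 36 x^{2} + 24} = f(x).
F(7) = \frac{7}{7803}; F(2) = \frac{1}{54}.
Integral = F(7) - F(2) = - \frac{275}{15606}.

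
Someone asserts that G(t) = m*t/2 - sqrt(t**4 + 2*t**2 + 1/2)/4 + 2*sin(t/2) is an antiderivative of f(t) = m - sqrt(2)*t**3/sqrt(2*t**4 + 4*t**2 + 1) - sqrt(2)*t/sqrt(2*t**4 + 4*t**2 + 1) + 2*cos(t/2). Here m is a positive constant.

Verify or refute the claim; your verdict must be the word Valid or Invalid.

d/dt[G] = (m*sqrt(2*t**4 + 4*t**2 + 1) - sqrt(2)*t**3 - sqrt(2)*t + 2*sqrt(2*t**4 + 4*t**2 + 1)*cos(t/2))/(2*sqrt(2*t**4 + 4*t**2 + 1))
d/dt[G] - f(t) = (-m*sqrt(2*t**4 + 4*t**2 + 1) + sqrt(2)*t**3 + sqrt(2)*t - 2*sqrt(2*t**4 + 4*t**2 + 1)*cos(t/2))/(2*sqrt(2*t**4 + 4*t**2 + 1)) != 0.

Invalid: d/dt[G] - f = (-m*sqrt(2*t**4 + 4*t**2 + 1) + sqrt(2)*t**3 + sqrt(2)*t - 2*sqrt(2*t**4 + 4*t**2 + 1)*cos(t/2))/(2*sqrt(2*t**4 + 4*t**2 + 1)), which is not 0.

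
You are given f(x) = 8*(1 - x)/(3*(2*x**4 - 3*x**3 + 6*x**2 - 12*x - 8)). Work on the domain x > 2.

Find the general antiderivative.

The denominator factors as 3*(x - 2)*(2*x + 1)*(x**2 + 4); partial fractions split f into directly integrable pieces: (13*x + 2)/(51*(x**2 + 4)) - 32/(85*(2*x + 1)) - 1/(15*(x - 2)).
Check: d/dx[-log(x - 2)/15 - 16*log(x + 1/2)/85 + 13*log(x**2 + 4)/102 + atan(x/2)/51] = (8 - 8*x)/(6*x**4 - 9*x**3 + 18*x**2 - 36*x - 24), which equals f(x).

F(x) = -log(x - 2)/15 - 16*log(x + 1/2)/85 + 13*log(x**2 + 4)/102 + atan(x/2)/51 + C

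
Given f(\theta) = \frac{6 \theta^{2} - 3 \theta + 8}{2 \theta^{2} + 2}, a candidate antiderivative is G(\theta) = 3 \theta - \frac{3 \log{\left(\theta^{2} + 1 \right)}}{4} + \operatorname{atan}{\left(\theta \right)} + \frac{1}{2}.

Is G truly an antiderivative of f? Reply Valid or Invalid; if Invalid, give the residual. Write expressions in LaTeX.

Valid. The derivative of G reproduces f.

d/d\theta[G] = \frac{6 \theta^{2} - 3 \theta + 8}{2 \theta^{2} + 2}
This equals f(\theta) exactly, so the claim holds.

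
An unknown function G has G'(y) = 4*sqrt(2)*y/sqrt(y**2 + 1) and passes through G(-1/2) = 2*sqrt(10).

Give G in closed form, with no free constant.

G(y) = 4*sqrt(2)*sqrt(y**2 + 1)

The substitution u = 2*y**2 + 2 works: G'(y) is exactly (dG/du)*(du/dy) for that inner function.
A general antiderivative is 4*sqrt(2*y**2 + 2) + C.
The condition gives C = 2*sqrt(10) - (2*sqrt(10)) = 0.
So G(y) = 4*sqrt(2)*sqrt(y**2 + 1).
Check: d/dy[4*sqrt(2)*sqrt(y**2 + 1)] = 4*sqrt(2)*y/sqrt(y**2 + 1) = G'(y).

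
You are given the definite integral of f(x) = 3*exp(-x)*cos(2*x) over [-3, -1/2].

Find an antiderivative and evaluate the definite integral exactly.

For F(x) to be correct the identity F'(x) - f(x) = 0 must hold.
F(x) = 3*(2*sin(2*x) - cos(2*x))*exp(-x)/5 is an antiderivative of f.
Check: d/dx[3*(2*sin(2*x) - cos(2*x))*exp(-x)/5] = 3*exp(-x)*cos(2*x) = f(x).
F(-1/2) = -6*exp(1/2)*sin(1)/5 - 3*exp(1/2)*cos(1)/5; F(-3) = -3*exp(3)*cos(6)/5 - 6*exp(3)*sin(6)/5.
Integral = F(-1/2) - F(-3) = 6*exp(3)*sin(6)/5 - 6*exp(1/2)*sin(1)/5 - 3*exp(1/2)*cos(1)/5 + 3*exp(3)*cos(6)/5.

Antiderivative: F(x) = 3*(2*sin(2*x) - cos(2*x))*exp(-x)/5; value = 6*exp(3)*sin(6)/5 - 6*exp(1/2)*sin(1)/5 - 3*exp(1/2)*cos(1)/5 + 3*exp(3)*cos(6)/5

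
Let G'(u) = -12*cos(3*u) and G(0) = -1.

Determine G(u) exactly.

G(u) = -4*sin(3*u) - 1

Recover the given G'(u) by differentiating a candidate G(u); any mismatch rules it out.
A general antiderivative is -4*sin(3*u) + C.
The condition gives C = -1 - (0) = -1.
So G(u) = -4*sin(3*u) - 1.
Check: d/du[-4*sin(3*u) - 1] = -12*cos(3*u) = G'(u).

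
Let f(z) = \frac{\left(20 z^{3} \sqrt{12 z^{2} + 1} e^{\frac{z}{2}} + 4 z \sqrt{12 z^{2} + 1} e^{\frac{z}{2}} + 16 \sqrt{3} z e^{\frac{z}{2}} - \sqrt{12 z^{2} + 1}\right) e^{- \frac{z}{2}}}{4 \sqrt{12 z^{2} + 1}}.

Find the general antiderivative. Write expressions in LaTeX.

F(z) = \frac{5 z^{4}}{4} + \frac{z^{2}}{2} + \sqrt{4 z^{2} + \frac{1}{3}} + \frac{e^{- \frac{z}{2}}}{2} + C

Differentiate the proposed F(z) back; it has to land on f(z) exactly.
Check: d/dz[\frac{5 z^{4}}{4} + \frac{z^{2}}{2} + \sqrt{4 z^{2} + \frac{1}{3}} + \frac{e^{- \frac{z}{2}}}{2}] = \frac{\left(20 z^{3} \sqrt{12 z^{2} + 1} e^{\frac{z}{2}} + 4 z \sqrt{12 z^{2} + 1} e^{\frac{z}{2}} + 16 \sqrt{3} z e^{\frac{z}{2}} - \sqrt{12 z^{2} + 1}\right) e^{- \frac{z}{2}}}{4 \sqrt{12 z^{2} + 1}} = f(z).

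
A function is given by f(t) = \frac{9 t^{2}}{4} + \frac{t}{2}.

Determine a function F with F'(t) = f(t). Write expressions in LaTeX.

An antiderivative is F(t) = \frac{3 t^{3}}{4} + \frac{t^{2}}{4}.

The integrand splits into summands that can be handled one at a time.
Check: d/dt[\frac{3 t^{3}}{4} + \frac{t^{2}}{4}] = \frac{9 t^{2}}{4} + \frac{t}{2} = f(t).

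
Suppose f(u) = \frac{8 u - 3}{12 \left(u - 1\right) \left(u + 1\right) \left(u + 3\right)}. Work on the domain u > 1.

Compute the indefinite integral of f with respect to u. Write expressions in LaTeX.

F(u) = \frac{5 \log{\left(u - 1 \right)} + 22 \log{\left(u + 1 \right)} - 27 \log{\left(u + 3 \right)}}{96} + C

The denominator factors as 12 \left(u - 1\right) \left(u + 1\right) \left(u + 3\right); partial fractions split f into directly integrable pieces: - \frac{9}{32 \left(u + 3\right)} + \frac{11}{48 \left(u + 1\right)} + \frac{5}{96 \left(u - 1\right)}.
Check: d/du[\frac{5 \log{\left(u - 1 \right)} + 22 \log{\left(u + 1 \right)} - 27 \log{\left(u + 3 \right)}}{96}] = \frac{8 u - 3}{12 u^{3} + 36 u^{2} - 12 u - 36}, which equals f(u).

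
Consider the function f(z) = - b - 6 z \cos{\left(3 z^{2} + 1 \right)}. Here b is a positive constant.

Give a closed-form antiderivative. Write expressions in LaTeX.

A candidate is checked by its d/dz: the result must match f(z).
Check: d/dz[- b z - \sin{\left(3 z^{2} + 1 \right)}] = - b - 6 z \cos{\left(3 z^{2} + 1 \right)} = f(z).

An antiderivative is F(z) = - b z - \sin{\left(3 z^{2} + 1 \right)}.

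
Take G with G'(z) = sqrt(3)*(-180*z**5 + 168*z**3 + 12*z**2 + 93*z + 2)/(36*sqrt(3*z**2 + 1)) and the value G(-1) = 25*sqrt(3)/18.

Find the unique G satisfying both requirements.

G(z) = -sqrt(z**2 + 1/3)*(2*z**4 - 4*z**2 - z/3 - 5/2)/2

Recognize the product-rule pattern: G'(z) = u'v + uv' with u = -sqrt(z**2 + 1/3)/2, v = 2*z**4 - 4*z**2 - z/3 - 5/2, so integration by parts undoes it.
A general antiderivative is -sqrt(z**2 + 1/3)*(2*z**4 - 4*z**2 - z/3 - 5/2)/2 + C.
The condition gives C = 25*sqrt(3)/18 - (25*sqrt(3)/18) = 0.
So G(z) = -sqrt(z**2 + 1/3)*(2*z**4 - 4*z**2 - z/3 - 5/2)/2.
Check: d/dz[-sqrt(z**2 + 1/3)*(2*z**4 - 4*z**2 - z/3 - 5/2)/2] = sqrt(3)*(-180*z**5 + 168*z**3 + 12*z**2 + 93*z + 2)/(36*sqrt(3*z**2 + 1)) = G'(z).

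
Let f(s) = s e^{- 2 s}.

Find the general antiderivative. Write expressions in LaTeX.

f has the shape u'v + uv' for u = - \frac{s}{2} - \frac{1}{4} and v = e^{- 2 s} — it is the derivative of the product u*v.
Check: d/ds[\frac{\left(- 2 s - 1\right) e^{- 2 s}}{4}] = s e^{- 2 s} = f(s).

F(s) = \frac{\left(- 2 s - 1\right) e^{- 2 s}}{4} + C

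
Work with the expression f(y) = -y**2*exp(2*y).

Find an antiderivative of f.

An antiderivative is F(y) = (-2*y**2 + 2*y - 1)*exp(2*y)/4.

Recognize the product-rule pattern: f = u'v + uv' with u = -y**2/2 + y/2 - 1/4, v = exp(2*y), so integration by parts undoes it.
Check: d/dy[(-2*y**2 + 2*y - 1)*exp(2*y)/4] = -y**2*exp(2*y) = f(y).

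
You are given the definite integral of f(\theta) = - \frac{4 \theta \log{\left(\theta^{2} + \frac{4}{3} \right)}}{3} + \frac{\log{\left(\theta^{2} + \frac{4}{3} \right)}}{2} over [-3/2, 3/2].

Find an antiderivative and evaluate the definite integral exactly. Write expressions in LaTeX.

Integrate term by term and add the pieces.
F(\theta) = \frac{2 \theta^{2}}{3} - \theta + \left(- \frac{2 \theta^{2}}{3} + \frac{\theta}{2}\right) \log{\left(\theta^{2} + \frac{4}{3} \right)} - \frac{8 \log{\left(\theta^{2} + \frac{4}{3} \right)}}{9} + \frac{2 \sqrt{3} \operatorname{atan}{\left(\frac{\sqrt{3} \theta}{2} \right)}}{3} is an antiderivative of f.
Check: d/d\theta[\frac{2 \theta^{2}}{3} - \theta + \left(- \frac{2 \theta^{2}}{3} + \frac{\theta}{2}\right) \log{\left(\theta^{2} + \frac{4}{3} \right)} - \frac{8 \log{\left(\theta^{2} + \frac{4}{3} \right)}}{9} + \frac{2 \sqrt{3} \operatorname{atan}{\left(\frac{\sqrt{3} \theta}{2} \right)}}{3}] = - \frac{4 \theta \log{\left(\theta^{2} + \frac{4}{3} \right)}}{3} + \frac{\log{\left(\theta^{2} + \frac{4}{3} \right)}}{2} = f(\theta).
F(3/2) = - \frac{59 \log{\left(\frac{43}{12} \right)}}{36} + \frac{2 \sqrt{3} \operatorname{atan}{\left(\frac{3 \sqrt{3}}{4} \right)}}{3}; F(-3/2) = - \frac{113 \log{\left(\frac{43}{12} \right)}}{36} - \frac{2 \sqrt{3} \operatorname{atan}{\left(\frac{3 \sqrt{3}}{4} \right)}}{3} + 3.
Integral = F(3/2) - F(-3/2) = -3 + \frac{3 \log{\left(\frac{43}{12} \right)}}{2} + \frac{4 \sqrt{3} \operatorname{atan}{\left(\frac{3 \sqrt{3}}{4} \right)}}{3}.

Antiderivative: F(\theta) = \frac{2 \theta^{2}}{3} - \theta + \left(- \frac{2 \theta^{2}}{3} + \frac{\theta}{2}\right) \log{\left(\theta^{2} + \frac{4}{3} \right)} - \frac{8 \log{\left(\theta^{2} + \frac{4}{3} \right)}}{9} + \frac{2 \sqrt{3} \operatorname{atan}{\left(\frac{\sqrt{3} \theta}{2} \right)}}{3}; value = -3 + \frac{3 \log{\left(\frac{43}{12} \right)}}{2} + \frac{4 \sqrt{3} \operatorname{atan}{\left(\frac{3 \sqrt{3}}{4} \right)}}{3}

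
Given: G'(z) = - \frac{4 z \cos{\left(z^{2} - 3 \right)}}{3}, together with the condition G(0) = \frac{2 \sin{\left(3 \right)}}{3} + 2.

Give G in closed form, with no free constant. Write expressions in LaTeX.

The substitution u = z^{2} - 3 works: G'(z) is exactly (dG/du)*(du/dz) for that inner function.
A general antiderivative is - \frac{2 \sin{\left(z^{2} - 3 \right)}}{3} + C.
The condition gives C = \frac{2 \sin{\left(3 \right)}}{3} + 2 - (\frac{2 \sin{\left(3 \right)}}{3}) = 2.
So G(z) = 2 - \frac{2 \sin{\left(z^{2} - 3 \right)}}{3}.
Check: d/dz[2 - \frac{2 \sin{\left(z^{2} - 3 \right)}}{3}] = - \frac{4 z \cos{\left(z^{2} - 3 \right)}}{3} = G'(z).

G(z) = 2 - \frac{2 \sin{\left(z^{2} - 3 \right)}}{3}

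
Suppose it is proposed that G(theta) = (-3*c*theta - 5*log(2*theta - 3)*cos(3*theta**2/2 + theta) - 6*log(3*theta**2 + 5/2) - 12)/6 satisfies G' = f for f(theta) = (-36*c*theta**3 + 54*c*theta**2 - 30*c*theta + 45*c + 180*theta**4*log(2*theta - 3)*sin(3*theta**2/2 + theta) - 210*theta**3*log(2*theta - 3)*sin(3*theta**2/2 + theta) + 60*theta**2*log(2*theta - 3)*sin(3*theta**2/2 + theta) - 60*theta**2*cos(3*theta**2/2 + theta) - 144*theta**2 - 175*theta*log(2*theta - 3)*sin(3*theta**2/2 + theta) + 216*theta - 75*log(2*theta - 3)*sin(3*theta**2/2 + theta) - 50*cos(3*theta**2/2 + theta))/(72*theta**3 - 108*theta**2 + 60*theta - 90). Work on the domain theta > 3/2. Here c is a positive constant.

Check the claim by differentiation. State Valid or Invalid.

d/dtheta[G] = (-36*c*theta**3 + 54*c*theta**2 - 30*c*theta + 45*c + 180*theta**4*log(2*theta - 3)*sin(3*theta**2/2 + theta) - 210*theta**3*log(2*theta - 3)*sin(3*theta**2/2 + theta) + 60*theta**2*log(2*theta - 3)*sin(3*theta**2/2 + theta) - 60*theta**2*cos(3*theta**2/2 + theta) - 144*theta**2 - 175*theta*log(2*theta - 3)*sin(3*theta**2/2 + theta) + 216*theta - 75*log(2*theta - 3)*sin(3*theta**2/2 + theta) - 50*cos(3*theta**2/2 + theta))/(72*theta**3 - 108*theta**2 + 60*theta - 90)
This equals f(theta) exactly, so the claim holds.

Valid. The derivative of G reproduces f.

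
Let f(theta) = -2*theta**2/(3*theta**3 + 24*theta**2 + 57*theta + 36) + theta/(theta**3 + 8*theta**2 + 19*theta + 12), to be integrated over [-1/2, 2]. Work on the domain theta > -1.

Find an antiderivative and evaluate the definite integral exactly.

Factor the denominator (3*(theta + 1)*(theta + 3)*(theta + 4)) and decompose: f = -44/(9*(theta + 4)) + 9/(2*(theta + 3)) - 5/(18*(theta + 1)); each piece integrates to a log, atan, or power term.
F(theta) = -(5*log(theta + 1) - 81*log(theta + 3) + 88*log(theta + 4))/18 is an antiderivative of f.
Check: d/dtheta[-(5*log(theta + 1) - 81*log(theta + 3) + 88*log(theta + 4))/18] = (-2*theta**2 + 3*theta)/(3*theta**3 + 24*theta**2 + 57*theta + 36), which equals f(theta).
F(2) = -44*log(6)/9 - 5*log(3)/18 + 9*log(5)/2; F(-1/2) = -44*log(7/2)/9 + 5*log(2)/18 + 9*log(5/2)/2.
Integral = F(2) - F(-1/2) = -44*log(6)/9 - 9*log(5/2)/2 - 5*log(3)/18 - 5*log(2)/18 + 44*log(7/2)/9 + 9*log(5)/2.

Antiderivative: F(theta) = -(5*log(theta + 1) - 81*log(theta + 3) + 88*log(theta + 4))/18; value = -44*log(6)/9 - 9*log(5/2)/2 - 5*log(3)/18 - 5*log(2)/18 + 44*log(7/2)/9 + 9*log(5)/2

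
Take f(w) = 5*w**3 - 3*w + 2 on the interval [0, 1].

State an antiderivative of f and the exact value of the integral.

Antiderivative: F(w) = w*(5*w**3 - 6*w + 8)/4; value = 7/4

The integrand splits into summands that can be handled one at a time.
F(w) = w*(5*w**3 - 6*w + 8)/4 is an antiderivative of f.
Check: d/dw[w*(5*w**3 - 6*w + 8)/4] = 5*w**3 - 3*w + 2 = f(w).
F(1) = 7/4; F(0) = 0.
Integral = F(1) - F(0) = 7/4.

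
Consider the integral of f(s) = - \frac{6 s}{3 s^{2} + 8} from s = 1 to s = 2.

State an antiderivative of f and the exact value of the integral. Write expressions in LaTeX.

f matches the chain-rule pattern g'(h)*h' with inner function h(s) = \frac{s^{2}}{2} + \frac{4}{3}; substituting u = h(s) collapses the integral.
F(s) = - \log{\left(\frac{s^{2}}{2} + \frac{4}{3} \right)} is an antiderivative of f.
Check: d/ds[- \log{\left(\frac{s^{2}}{2} + \frac{4}{3} \right)}] = - \frac{6 s}{3 s^{2} + 8} = f(s).
F(2) = - \log{\left(\frac{10}{3} \right)}; F(1) = - \log{\left(\frac{11}{6} \right)}.
Integral = F(2) - F(1) = - \log{\left(\frac{10}{3} \right)} + \log{\left(\frac{11}{6} \right)}.

Antiderivative: F(s) = - \log{\left(\frac{s^{2}}{2} + \frac{4}{3} \right)}; value = - \log{\left(\frac{10}{3} \right)} + \log{\left(\frac{11}{6} \right)}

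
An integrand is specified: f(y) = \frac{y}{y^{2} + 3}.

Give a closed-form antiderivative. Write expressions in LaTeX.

An antiderivative is F(y) = \frac{\log{\left(y^{2} + 3 \right)}}{2}.

f matches the chain-rule pattern g'(h)*h' with inner function h(y) = y^{2} + 3; substituting u = h(y) collapses the integral.
Check: d/dy[\frac{\log{\left(y^{2} + 3 \right)}}{2}] = \frac{y}{y^{2} + 3} = f(y).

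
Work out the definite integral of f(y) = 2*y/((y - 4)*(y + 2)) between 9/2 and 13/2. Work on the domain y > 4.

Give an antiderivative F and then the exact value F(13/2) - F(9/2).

Antiderivative: F(y) = 4*log(y - 4)/3 + 2*log(y + 2)/3; value = -2*log(13/2)/3 + 4*log(2)/3 + 4*log(5/2)/3 + 2*log(17/2)/3

The denominator factors as (y - 4)*(y + 2); partial fractions split f into directly integrable pieces: 2/(3*(y + 2)) + 4/(3*(y - 4)).
F(y) = 4*log(y - 4)/3 + 2*log(y + 2)/3 is an antiderivative of f.
Check: d/dy[4*log(y - 4)/3 + 2*log(y + 2)/3] = 2*y/(y**2 - 2*y - 8), which equals f(y).
F(13/2) = 4*log(5/2)/3 + 2*log(17/2)/3; F(9/2) = -4*log(2)/3 + 2*log(13/2)/3.
Integral = F(13/2) - F(9/2) = -2*log(13/2)/3 + 4*log(2)/3 + 4*log(5/2)/3 + 2*log(17/2)/3.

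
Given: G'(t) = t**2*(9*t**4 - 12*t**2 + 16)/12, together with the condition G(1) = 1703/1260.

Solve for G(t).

The proposed G(t) is checked by its d/dt: the result must match the given G'(t).
A general antiderivative is 3*t**7/28 - t**5/5 + 4*t**3/9 + C.
The condition gives C = 1703/1260 - (443/1260) = 1.
So G(t) = 3*t**7/28 - t**5/5 + 4*t**3/9 + 1.
Check: d/dt[3*t**7/28 - t**5/5 + 4*t**3/9 + 1] = 3*t**6/4 - t**4 + 4*t**2/3, which equals G'(t).

G(t) = 3*t**7/28 - t**5/5 + 4*t**3/9 + 1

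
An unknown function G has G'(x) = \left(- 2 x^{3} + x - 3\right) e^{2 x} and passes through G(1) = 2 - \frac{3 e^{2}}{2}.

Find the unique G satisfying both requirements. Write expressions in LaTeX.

G(x) = \frac{\left(- 2 x^{3} + 3 x^{2} - 2 x - 2\right) e^{2 x} + 4}{2}

G'(x) has the shape u'v + uv' for u = - x^{3} + \frac{3 x^{2}}{2} - x - 1 and v = e^{2 x} — it is the derivative of the product u*v.
A general antiderivative is \frac{\left(- 2 x^{3} + 3 x^{2} - 2 x - 2\right) e^{2 x}}{2} + C.
The condition gives C = 2 - \frac{3 e^{2}}{2} - (- \frac{3 e^{2}}{2}) = 2.
So G(x) = \frac{\left(- 2 x^{3} + 3 x^{2} - 2 x - 2\right) e^{2 x} + 4}{2}.
Check: d/dx[\frac{\left(- 2 x^{3} + 3 x^{2} - 2 x - 2\right) e^{2 x} + 4}{2}] = - 2 x^{3} e^{2 x} + x e^{2 x} - 3 e^{2 x}, which equals G'(x).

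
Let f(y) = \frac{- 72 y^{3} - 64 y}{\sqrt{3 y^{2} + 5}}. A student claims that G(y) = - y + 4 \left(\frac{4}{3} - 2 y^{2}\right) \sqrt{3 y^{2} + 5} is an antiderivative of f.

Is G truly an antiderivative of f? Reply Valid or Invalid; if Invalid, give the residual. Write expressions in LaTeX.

d/dy[G] = \frac{- 72 y^{3} - 64 y - \sqrt{3 y^{2} + 5}}{\sqrt{3 y^{2} + 5}}
d/dy[G] - f(y) = -1 != 0.

Invalid: d/dy[G] - f = -1, which is not 0.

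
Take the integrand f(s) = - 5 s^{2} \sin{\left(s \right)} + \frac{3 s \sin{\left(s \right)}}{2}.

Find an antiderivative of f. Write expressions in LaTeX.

The integrand splits into summands that can be handled one at a time.
Check: d/ds[\frac{10 s^{2} \cos{\left(s \right)} - 20 s \sin{\left(s \right)} - 3 s \cos{\left(s \right)} + 3 \sin{\left(s \right)} - 20 \cos{\left(s \right)}}{2}] = - 5 s^{2} \sin{\left(s \right)} + \frac{3 s \sin{\left(s \right)}}{2} = f(s).

An antiderivative is F(s) = \frac{10 s^{2} \cos{\left(s \right)} - 20 s \sin{\left(s \right)} - 3 s \cos{\left(s \right)} + 3 \sin{\left(s \right)} - 20 \cos{\left(s \right)}}{2}.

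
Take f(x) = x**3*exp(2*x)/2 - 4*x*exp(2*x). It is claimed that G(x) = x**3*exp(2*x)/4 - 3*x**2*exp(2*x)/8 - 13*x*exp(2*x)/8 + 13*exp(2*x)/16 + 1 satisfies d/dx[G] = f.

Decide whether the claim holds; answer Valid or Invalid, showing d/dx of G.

d/dx[G] = x**3*exp(2*x)/2 - 4*x*exp(2*x)
This equals f(x) exactly, so the claim holds.

Valid - differentiating G returns exactly f.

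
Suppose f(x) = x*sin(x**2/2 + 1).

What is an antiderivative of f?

f matches the chain-rule pattern g'(h)*h' with inner function h(x) = x**2/2 + 1; substituting u = h(x) collapses the integral.
Check: d/dx[-cos(x**2/2 + 1)] = x*sin(x**2/2 + 1) = f(x).

An antiderivative is F(x) = -cos(x**2/2 + 1).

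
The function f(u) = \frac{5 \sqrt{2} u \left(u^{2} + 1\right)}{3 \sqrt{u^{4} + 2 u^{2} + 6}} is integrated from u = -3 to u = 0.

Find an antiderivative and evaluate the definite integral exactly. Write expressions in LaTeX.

The substitution w = \frac{u^{4}}{2} + u^{2} + 3 works: f is exactly (dF/dw)*(dw/du) for that inner function.
F(u) = \frac{5 \sqrt{2} \sqrt{u^{4} + 2 u^{2} + 6}}{6} is an antiderivative of f.
Check: d/du[\frac{5 \sqrt{2} \sqrt{u^{4} + 2 u^{2} + 6}}{6}] = \frac{5 \sqrt{2} u^{3} + 5 \sqrt{2} u}{3 \sqrt{u^{4} + 2 u^{2} + 6}}, which equals f(u).
F(0) = \frac{5 \sqrt{3}}{3}; F(-3) = \frac{5 \sqrt{210}}{6}.
Integral = F(0) - F(-3) = - \frac{5 \sqrt{210}}{6} + \frac{5 \sqrt{3}}{3}.

Antiderivative: F(u) = \frac{5 \sqrt{2} \sqrt{u^{4} + 2 u^{2} + 6}}{6}; value = - \frac{5 \sqrt{210}}{6} + \frac{5 \sqrt{3}}{3}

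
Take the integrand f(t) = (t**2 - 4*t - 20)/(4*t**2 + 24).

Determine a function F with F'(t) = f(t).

Recover f(t) by differentiating a candidate F(t); any mismatch rules it out.
Check: d/dt[(3*t - 6*log(t**2 + 6) - 13*sqrt(6)*atan(sqrt(6)*t/6))/12] = (t**2 - 4*t - 20)/(4*t**2 + 24) = f(t).

An antiderivative is F(t) = (3*t - 6*log(t**2 + 6) - 13*sqrt(6)*atan(sqrt(6)*t/6))/12.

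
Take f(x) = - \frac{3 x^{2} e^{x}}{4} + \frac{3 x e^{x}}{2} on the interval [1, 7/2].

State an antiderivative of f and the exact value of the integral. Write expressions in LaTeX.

Antiderivative: F(x) = - \frac{3 x^{2} e^{x}}{4} + 3 x e^{x} - 3 e^{x}; value = - \frac{27 e^{\frac{7}{2}}}{16} + \frac{3 e}{4}

Recognize the product-rule pattern: f = u'v + uv' with u = - \frac{3 x^{2}}{4} + 3 x - 3, v = e^{x}, so integration by parts undoes it.
F(x) = - \frac{3 x^{2} e^{x}}{4} + 3 x e^{x} - 3 e^{x} is an antiderivative of f.
Check: d/dx[- \frac{3 x^{2} e^{x}}{4} + 3 x e^{x} - 3 e^{x}] = - \frac{3 x^{2} e^{x}}{4} + \frac{3 x e^{x}}{2} = f(x).
F(7/2) = - \frac{27 e^{\frac{7}{2}}}{16}; F(1) = - \frac{3 e}{4}.
Integral = F(7/2) - F(1) = - \frac{27 e^{\frac{7}{2}}}{16} + \frac{3 e}{4}.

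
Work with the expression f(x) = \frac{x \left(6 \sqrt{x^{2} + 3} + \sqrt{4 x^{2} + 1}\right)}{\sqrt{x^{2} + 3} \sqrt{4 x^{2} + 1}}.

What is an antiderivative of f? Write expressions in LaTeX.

Differentiate the proposed F(x) back; it has to land on f(x) exactly.
Check: d/dx[\sqrt{x^{2} + 3} + \frac{3 \sqrt{4 x^{2} + 1}}{2}] = \frac{6 x \sqrt{x^{2} + 3} + x \sqrt{4 x^{2} + 1}}{\sqrt{x^{2} + 3} \sqrt{4 x^{2} + 1}}, which equals f(x).

An antiderivative is F(x) = \sqrt{x^{2} + 3} + \frac{3 \sqrt{4 x^{2} + 1}}{2}.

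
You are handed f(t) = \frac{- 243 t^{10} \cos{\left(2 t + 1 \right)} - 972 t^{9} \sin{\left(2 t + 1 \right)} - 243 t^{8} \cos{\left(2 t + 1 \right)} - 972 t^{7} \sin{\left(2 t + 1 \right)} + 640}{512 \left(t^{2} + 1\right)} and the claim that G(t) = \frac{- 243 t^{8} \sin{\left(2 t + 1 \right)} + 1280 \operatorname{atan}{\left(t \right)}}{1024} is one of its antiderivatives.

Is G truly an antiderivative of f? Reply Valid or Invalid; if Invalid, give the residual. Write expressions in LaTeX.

d/dt[G] = \frac{- 243 t^{10} \cos{\left(2 t + 1 \right)} - 972 t^{9} \sin{\left(2 t + 1 \right)} - 243 t^{8} \cos{\left(2 t + 1 \right)} - 972 t^{7} \sin{\left(2 t + 1 \right)} + 640}{512 t^{2} + 512}
This equals f(t) exactly, so the claim holds.

Valid: G'(t) = f(t).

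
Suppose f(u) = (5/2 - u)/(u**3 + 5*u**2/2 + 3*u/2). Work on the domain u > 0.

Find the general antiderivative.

The denominator factors as u*(u + 1)*(2*u + 3); partial fractions split f into directly integrable pieces: 32/(3*(2*u + 3)) - 7/(u + 1) + 5/(3*u).
Check: d/du[(5*log(u) - 21*log(u + 1) + 16*log(u + 3/2))/3] = (5 - 2*u)/(2*u**3 + 5*u**2 + 3*u), which equals f(u).

F(u) = (5*log(u) - 21*log(u + 1) + 16*log(u + 3/2))/3 + C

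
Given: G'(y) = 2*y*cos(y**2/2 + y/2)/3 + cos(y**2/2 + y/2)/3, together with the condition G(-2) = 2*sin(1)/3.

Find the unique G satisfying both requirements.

The substitution u = y**2/2 + y/2 works: G'(y) is exactly (dG/du)*(du/dy) for that inner function.
A general antiderivative is 2*sin(y**2/2 + y/2)/3 + C.
The condition gives C = 2*sin(1)/3 - (2*sin(1)/3) = 0.
So G(y) = 2*sin(y**2/2 + y/2)/3.
Check: d/dy[2*sin(y**2/2 + y/2)/3] = 2*y*cos(y**2/2 + y/2)/3 + cos(y**2/2 + y/2)/3 = G'(y).

G(y) = 2*sin(y**2/2 + y/2)/3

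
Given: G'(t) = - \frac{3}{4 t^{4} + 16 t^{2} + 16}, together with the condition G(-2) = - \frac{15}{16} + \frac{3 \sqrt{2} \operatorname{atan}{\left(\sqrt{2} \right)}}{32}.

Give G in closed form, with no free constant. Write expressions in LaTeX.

Since d/dt undoes antidifferentiation here, G(t) must give back the stated G'(t).
A general antiderivative is - \frac{3 t}{16 t^{2} + 32} - \frac{3 \sqrt{2} \operatorname{atan}{\left(\frac{\sqrt{2} t}{2} \right)}}{32} + C.
The condition gives C = - \frac{15}{16} + \frac{3 \sqrt{2} \operatorname{atan}{\left(\sqrt{2} \right)}}{32} - (\frac{1}{16} + \frac{3 \sqrt{2} \operatorname{atan}{\left(\sqrt{2} \right)}}{32}) = -1.
So G(t) = - \frac{3 \sqrt{2} t^{2} \operatorname{atan}{\left(\frac{\sqrt{2} t}{2} \right)} + 32 t^{2} + 6 t + 6 \sqrt{2} \operatorname{atan}{\left(\frac{\sqrt{2} t}{2} \right)} + 64}{32 \left(t^{2} + 2\right)}.
Check: d/dt[- \frac{3 \sqrt{2} t^{2} \operatorname{atan}{\left(\frac{\sqrt{2} t}{2} \right)} + 32 t^{2} + 6 t + 6 \sqrt{2} \operatorname{atan}{\left(\frac{\sqrt{2} t}{2} \right)} + 64}{32 \left(t^{2} + 2\right)}] = - \frac{3}{4 t^{4} + 16 t^{2} + 16} = G'(t).

G(t) = - \frac{3 \sqrt{2} t^{2} \operatorname{atan}{\left(\frac{\sqrt{2} t}{2} \right)} + 32 t^{2} + 6 t + 6 \sqrt{2} \operatorname{atan}{\left(\frac{\sqrt{2} t}{2} \right)} + 64}{32 \left(t^{2} + 2\right)}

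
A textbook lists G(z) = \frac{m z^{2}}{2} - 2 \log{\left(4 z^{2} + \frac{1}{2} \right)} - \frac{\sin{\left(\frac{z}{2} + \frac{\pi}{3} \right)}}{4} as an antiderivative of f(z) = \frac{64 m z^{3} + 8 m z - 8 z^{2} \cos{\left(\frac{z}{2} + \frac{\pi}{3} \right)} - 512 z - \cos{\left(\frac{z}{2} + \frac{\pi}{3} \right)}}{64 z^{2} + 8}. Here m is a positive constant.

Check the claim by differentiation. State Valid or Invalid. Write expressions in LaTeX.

d/dz[G] = \frac{64 m z^{3} + 8 m z - 8 z^{2} \cos{\left(\frac{z}{2} + \frac{\pi}{3} \right)} - 256 z - \cos{\left(\frac{z}{2} + \frac{\pi}{3} \right)}}{64 z^{2} + 8}
d/dz[G] - f(z) = \frac{32 z}{8 z^{2} + 1} != 0.

Invalid: d/dz[G] - f = \frac{32 z}{8 z^{2} + 1}, which is not 0.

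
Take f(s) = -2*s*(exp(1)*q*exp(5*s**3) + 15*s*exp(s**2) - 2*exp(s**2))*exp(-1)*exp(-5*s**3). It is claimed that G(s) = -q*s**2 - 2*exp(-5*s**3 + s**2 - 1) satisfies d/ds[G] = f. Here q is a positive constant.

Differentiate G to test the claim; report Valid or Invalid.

Invalid: d/ds[G] - f = (60*s**2 - 8*s)*exp(-1)*exp(s**2)*exp(-5*s**3), which is not 0.

d/ds[G] = (-2*exp(1)*q*s*exp(-s**2)*exp(5*s**3) + 30*s**2 - 4*s)*exp(-1)*exp(s**2)*exp(-5*s**3)
d/ds[G] - f(s) = (60*s**2 - 8*s)*exp(-1)*exp(s**2)*exp(-5*s**3) != 0.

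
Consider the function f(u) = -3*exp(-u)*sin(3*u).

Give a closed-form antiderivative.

An antiderivative is F(u) = 3*(sin(3*u) + 3*cos(3*u))*exp(-u)/10.

Check any antiderivative F(u) by computing F'(u) and comparing it with f(u).
Check: d/du[3*(sin(3*u) + 3*cos(3*u))*exp(-u)/10] = -3*exp(-u)*sin(3*u) = f(u).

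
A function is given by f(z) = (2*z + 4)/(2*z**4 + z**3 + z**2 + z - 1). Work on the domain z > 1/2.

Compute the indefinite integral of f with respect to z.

The denominator factors as (z + 1)*(2*z - 1)*(z**2 + 1); partial fractions split f into directly integrable pieces: -(z + 1)/(z**2 + 1) + 8/(3*(2*z - 1)) - 1/(3*(z + 1)).
Check: d/dz[-(-8*log(z - 1/2) + 2*log(z + 1) + 3*log(z**2 + 1) + 6*atan(z))/6] = (2*z + 4)/(2*z**4 + z**3 + z**2 + z - 1) = f(z).

F(z) = -(-8*log(z - 1/2) + 2*log(z + 1) + 3*log(z**2 + 1) + 6*atan(z))/6 + C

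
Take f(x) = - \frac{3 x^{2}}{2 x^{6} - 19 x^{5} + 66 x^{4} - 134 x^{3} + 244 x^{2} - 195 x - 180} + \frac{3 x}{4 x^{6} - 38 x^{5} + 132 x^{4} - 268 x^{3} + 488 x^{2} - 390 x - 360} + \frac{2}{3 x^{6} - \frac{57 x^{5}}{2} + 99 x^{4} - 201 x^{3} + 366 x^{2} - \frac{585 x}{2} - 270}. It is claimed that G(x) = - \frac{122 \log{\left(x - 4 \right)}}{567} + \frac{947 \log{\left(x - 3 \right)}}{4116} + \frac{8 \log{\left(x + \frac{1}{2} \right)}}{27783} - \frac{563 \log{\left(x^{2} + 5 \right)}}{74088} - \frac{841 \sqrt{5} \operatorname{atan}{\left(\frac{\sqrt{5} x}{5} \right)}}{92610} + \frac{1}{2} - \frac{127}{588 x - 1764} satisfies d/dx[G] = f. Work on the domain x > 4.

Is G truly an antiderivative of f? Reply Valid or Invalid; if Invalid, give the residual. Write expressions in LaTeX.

d/dx[G] = \frac{- 18 x^{2} + 9 x + 8}{12 x^{6} - 114 x^{5} + 396 x^{4} - 804 x^{3} + 1464 x^{2} - 1170 x - 1080}
This equals f(x) exactly, so the claim holds.

Valid. The derivative of G reproduces f.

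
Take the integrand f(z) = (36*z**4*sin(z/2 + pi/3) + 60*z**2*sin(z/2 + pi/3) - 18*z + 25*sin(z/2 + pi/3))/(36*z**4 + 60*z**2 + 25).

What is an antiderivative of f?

Check any antiderivative F(z) by computing F'(z) and comparing it with f(z).
Check: d/dz[-2*cos(z/2 + pi/3) + 1/(2*(2*z**2 + 5/3))] = (36*z**4*sin(z/2 + pi/3) + 60*z**2*sin(z/2 + pi/3) - 18*z + 25*sin(z/2 + pi/3))/(36*z**4 + 60*z**2 + 25) = f(z).

An antiderivative is F(z) = -2*cos(z/2 + pi/3) + 1/(2*(2*z**2 + 5/3)).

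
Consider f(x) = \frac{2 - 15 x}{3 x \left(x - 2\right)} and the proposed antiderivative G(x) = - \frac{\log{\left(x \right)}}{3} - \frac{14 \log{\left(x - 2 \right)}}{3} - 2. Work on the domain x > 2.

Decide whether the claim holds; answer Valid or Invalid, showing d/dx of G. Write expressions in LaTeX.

d/dx[G] = \frac{2 - 15 x}{3 x^{2} - 6 x}
This equals f(x) exactly, so the claim holds.

Valid: G'(x) = f(x).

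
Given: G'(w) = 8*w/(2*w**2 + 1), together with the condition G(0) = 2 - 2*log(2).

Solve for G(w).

G'(w) matches the chain-rule pattern g'(h)*h' with inner function h(w) = w**2 + 1/2; substituting u = h(w) collapses the integral.
A general antiderivative is 2*log(w**2 + 1/2) + C.
The condition gives C = 2 - 2*log(2) - (-2*log(2)) = 2.
So G(w) = 2*(log(w**2 + 1/2) + 1).
Check: d/dw[2*(log(w**2 + 1/2) + 1)] = 8*w/(2*w**2 + 1) = G'(w).

G(w) = 2*(log(w**2 + 1/2) + 1)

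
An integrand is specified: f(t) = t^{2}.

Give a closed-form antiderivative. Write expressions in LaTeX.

Check any antiderivative F(t) by computing F'(t) and comparing it with f(t).
Check: d/dt[\frac{t^{3}}{3}] = t^{2} = f(t).

An antiderivative is F(t) = \frac{t^{3}}{3}.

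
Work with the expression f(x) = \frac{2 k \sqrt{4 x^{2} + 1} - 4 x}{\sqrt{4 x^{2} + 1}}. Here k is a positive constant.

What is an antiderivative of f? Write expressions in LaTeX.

Whatever form F(x) takes, F'(x) = f(x) is non-negotiable.
Check: d/dx[2 k x - \sqrt{4 x^{2} + 1}] = \frac{2 k \sqrt{4 x^{2} + 1} - 4 x}{\sqrt{4 x^{2} + 1}} = f(x).

An antiderivative is F(x) = 2 k x - \sqrt{4 x^{2} + 1}.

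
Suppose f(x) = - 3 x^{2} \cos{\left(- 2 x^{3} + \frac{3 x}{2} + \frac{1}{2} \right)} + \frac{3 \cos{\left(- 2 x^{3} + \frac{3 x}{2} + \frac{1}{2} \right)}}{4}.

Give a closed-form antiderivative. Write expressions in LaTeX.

f matches the chain-rule pattern g'(h)*h' with inner function h(x) = - 2 x^{3} + \frac{3 x}{2} + \frac{1}{2}; substituting u = h(x) collapses the integral.
Check: d/dx[\frac{\sin{\left(- 2 x^{3} + \frac{3 x}{2} + \frac{1}{2} \right)}}{2}] = - 3 x^{2} \cos{\left(- 2 x^{3} + \frac{3 x}{2} + \frac{1}{2} \right)} + \frac{3 \cos{\left(- 2 x^{3} + \frac{3 x}{2} + \frac{1}{2} \right)}}{4} = f(x).

An antiderivative is F(x) = \frac{\sin{\left(- 2 x^{3} + \frac{3 x}{2} + \frac{1}{2} \right)}}{2}.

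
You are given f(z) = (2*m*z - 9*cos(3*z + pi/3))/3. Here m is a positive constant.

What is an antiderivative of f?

For F(z) to be correct the identity F'(z) - f(z) = 0 must hold.
Check: d/dz[m*z**2/3 - sin(3*z + pi/3)] = 2*m*z/3 - 3*cos(3*z + pi/3), which equals f(z).

An antiderivative is F(z) = m*z**2/3 - sin(3*z + pi/3).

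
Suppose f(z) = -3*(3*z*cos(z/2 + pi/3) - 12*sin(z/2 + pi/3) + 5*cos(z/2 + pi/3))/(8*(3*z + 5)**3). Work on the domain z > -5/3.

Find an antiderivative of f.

Recognize the product-rule pattern: f = u'v + uv' with u = -3/(4*(3*z + 5)**2), v = sin(z/2 + pi/3), so integration by parts undoes it.
Check: d/dz[-3*sin(z/2 + pi/3)/(4*(3*z + 5)**2)] = (-9*z*cos(z/2 + pi/3) + 36*sin(z/2 + pi/3) - 15*cos(z/2 + pi/3))/(216*z**3 + 1080*z**2 + 1800*z + 1000), which equals f(z).

An antiderivative is F(z) = -3*sin(z/2 + pi/3)/(4*(3*z + 5)**2).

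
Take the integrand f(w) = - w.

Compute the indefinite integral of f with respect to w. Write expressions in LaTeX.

F(w) = - \frac{w^{2}}{2} + C

An antiderivative F(w) passes only if d/dw[F] lands on f(w) exactly.
Check: d/dw[- \frac{w^{2}}{2}] = - w = f(w).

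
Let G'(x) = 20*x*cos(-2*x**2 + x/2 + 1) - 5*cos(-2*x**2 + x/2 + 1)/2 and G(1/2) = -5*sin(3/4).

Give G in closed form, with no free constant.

The substitution u = -2*x**2 + x/2 + 1 works: G'(x) is exactly (dG/du)*(du/dx) for that inner function.
A general antiderivative is -5*sin(-2*x**2 + x/2 + 1) + C.
The condition gives C = -5*sin(3/4) - (-5*sin(3/4)) = 0.
So G(x) = -5*sin(-2*x**2 + x/2 + 1).
Check: d/dx[-5*sin(-2*x**2 + x/2 + 1)] = 20*x*cos(-2*x**2 + x/2 + 1) - 5*cos(-2*x**2 + x/2 + 1)/2 = G'(x).

G(x) = -5*sin(-2*x**2 + x/2 + 1)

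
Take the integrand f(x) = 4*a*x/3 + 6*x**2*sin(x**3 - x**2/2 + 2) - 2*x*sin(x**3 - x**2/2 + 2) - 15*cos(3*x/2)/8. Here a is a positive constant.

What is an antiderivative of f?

The integrand splits into summands that can be handled one at a time.
Check: d/dx[2*a*x**2/3 - 5*sin(3*x/2)/4 - 2*cos(x**3 - x**2/2 + 2)] = 4*a*x/3 + 6*x**2*sin(x**3 - x**2/2 + 2) - 2*x*sin(x**3 - x**2/2 + 2) - 15*cos(3*x/2)/8 = f(x).

An antiderivative is F(x) = 2*a*x**2/3 - 5*sin(3*x/2)/4 - 2*cos(x**3 - x**2/2 + 2).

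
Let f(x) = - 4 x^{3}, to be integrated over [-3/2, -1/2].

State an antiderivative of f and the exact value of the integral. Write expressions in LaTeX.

An antiderivative F(x) passes only if d/dx[F] lands on f(x) exactly.
F(x) = - x^{4} is an antiderivative of f.
Check: d/dx[- x^{4}] = - 4 x^{3} = f(x).
F(-1/2) = - \frac{1}{16}; F(-3/2) = - \frac{81}{16}.
Integral = F(-1/2) - F(-3/2) = 5.

Antiderivative: F(x) = - x^{4}; value = 5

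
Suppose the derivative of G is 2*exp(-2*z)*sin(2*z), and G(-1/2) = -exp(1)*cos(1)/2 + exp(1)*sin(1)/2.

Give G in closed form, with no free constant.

G(z) = (-sin(2*z) - cos(2*z))*exp(-2*z)/2

Whatever form G(z) takes, its d/dz must return the stated G'(z).
A general antiderivative is -exp(-2*z)*sin(2*z)/2 - exp(-2*z)*cos(2*z)/2 + C.
The condition gives C = -exp(1)*cos(1)/2 + exp(1)*sin(1)/2 - (-exp(1)*cos(1)/2 + exp(1)*sin(1)/2) = 0.
So G(z) = (-sin(2*z) - cos(2*z))*exp(-2*z)/2.
Check: d/dz[(-sin(2*z) - cos(2*z))*exp(-2*z)/2] = 2*exp(-2*z)*sin(2*z) = G'(z).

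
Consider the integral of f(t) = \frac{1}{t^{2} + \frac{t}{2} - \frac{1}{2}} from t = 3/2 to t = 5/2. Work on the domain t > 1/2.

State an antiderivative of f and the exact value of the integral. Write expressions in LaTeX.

Factor the denominator (\left(t + 1\right) \left(2 t - 1\right)) and decompose: f = \frac{4}{3 \left(2 t - 1\right)} - \frac{2}{3 \left(t + 1\right)}; each piece integrates to a log, atan, or power term.
F(t) = \frac{2 \log{\left(t - \frac{1}{2} \right)}}{3} - \frac{2 \log{\left(t + 1 \right)}}{3} is an antiderivative of f.
Check: d/dt[\frac{2 \log{\left(t - \frac{1}{2} \right)}}{3} - \frac{2 \log{\left(t + 1 \right)}}{3}] = \frac{2}{2 t^{2} + t - 1}, which equals f(t).
F(5/2) = - \frac{2 \log{\left(\frac{7}{2} \right)}}{3} + \frac{2 \log{\left(2 \right)}}{3}; F(3/2) = - \frac{2 \log{\left(\frac{5}{2} \right)}}{3}.
Integral = F(5/2) - F(3/2) = - \frac{2 \log{\left(\frac{7}{2} \right)}}{3} + \frac{2 \log{\left(2 \right)}}{3} + \frac{2 \log{\left(\frac{5}{2} \right)}}{3}.

Antiderivative: F(t) = \frac{2 \log{\left(t - \frac{1}{2} \right)}}{3} - \frac{2 \log{\left(t + 1 \right)}}{3}; value = - \frac{2 \log{\left(\frac{7}{2} \right)}}{3} + \frac{2 \log{\left(2 \right)}}{3} + \frac{2 \log{\left(\frac{5}{2} \right)}}{3}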